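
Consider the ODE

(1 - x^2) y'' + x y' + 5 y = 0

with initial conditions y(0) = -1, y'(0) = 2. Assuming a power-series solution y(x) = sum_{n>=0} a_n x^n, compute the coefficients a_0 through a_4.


Ansatz: y(x) = sum_{n>=0} a_n x^n, so y'(x) = sum_{n>=1} n a_n x^(n-1) and y''(x) = sum_{n>=2} n(n-1) a_n x^(n-2).
Substitute into P(x) y'' + Q(x) y' + R(x) y = 0 with P(x) = 1 - x^2, Q(x) = x, R(x) = 5, and match powers of x.
Initial conditions: a_0 = -1, a_1 = 2.
Setting the coefficient of each power of x to zero and solving order by order (substituting the coefficients already found):
  x^0: 2 a_2 + 5 a_0 = 0  ->  2 a_2 = -5 a_0 = 5  ->  a_2 = 5/2
  x^1: 6 a_3 + 6 a_1 = 0  ->  6 a_3 = -6 a_1 = -12  ->  a_3 = -2
  x^2: 12 a_4 + 5 a_2 = 0  ->  12 a_4 = -5 a_2 = -25/2  ->  a_4 = -25/24
Truncated series: y(x) = -1 + 2 x + (5/2) x^2 - 2 x^3 - (25/24) x^4 + O(x^5).

a_0 = -1; a_1 = 2; a_2 = 5/2; a_3 = -2; a_4 = -25/24


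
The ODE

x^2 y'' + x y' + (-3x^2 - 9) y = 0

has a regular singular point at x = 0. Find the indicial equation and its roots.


Divide by x^2 to reach normal form y'' + P_1(x) y' + P_2(x) y = 0 with P_1(x) = 1/x and P_2(x) = -3 - 9/x^2.
x = 0 is a singular point because the y'-coefficient 1/x has a pole at x = 0 and the y-coefficient -3 - 9/x^2 has a pole at x = 0.
It is a regular singular point because x P_1(x) = p(x) = 1 and x^2 P_2(x) = q(x) = -3x^2 - 9 are polynomials, hence analytic at x = 0.
p(0) = 1,  q(0) = -9.
Indicial equation: r(r-1) + p(0) r + q(0) = 0, i.e. r^2 + (p(0) - 1) r + q(0) = 0, i.e. r^2 - 9 = 0.
Discriminant: (0)^2 - 4(-9) = 36, so r = (0 ± 6)/2.
Solving: r_1 = 3, r_2 = -3.

indicial: r^2 - 9 = 0; roots r_1 = 3, r_2 = -3


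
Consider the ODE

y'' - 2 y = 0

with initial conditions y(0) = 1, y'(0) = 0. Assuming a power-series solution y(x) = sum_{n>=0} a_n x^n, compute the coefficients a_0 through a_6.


Ansatz: y(x) = sum_{n>=0} a_n x^n, so y'(x) = sum_{n>=1} n a_n x^(n-1) and y''(x) = sum_{n>=2} n(n-1) a_n x^(n-2).
Substitute into P(x) y'' + Q(x) y' + R(x) y = 0 with P(x) = 1, Q(x) = 0, R(x) = -2, and match powers of x.
Initial conditions: a_0 = 1, a_1 = 0.
Setting the coefficient of each power of x to zero and solving order by order (substituting the coefficients already found):
  x^0: 2 a_2 - 2 a_0 = 0  ->  2 a_2 = 2 a_0 = 2  ->  a_2 = 1
  x^1: 6 a_3 - 2 a_1 = 0  ->  6 a_3 = 2 a_1 = 0  ->  a_3 = 0
  x^2: 12 a_4 - 2 a_2 = 0  ->  12 a_4 = 2 a_2 = 2  ->  a_4 = 1/6
  x^3: 20 a_5 - 2 a_3 = 0  ->  20 a_5 = 2 a_3 = 0  ->  a_5 = 0
  x^4: 30 a_6 - 2 a_4 = 0  ->  30 a_6 = 2 a_4 = 1/3  ->  a_6 = 1/90
Truncated series: y(x) = 1 + x^2 + (1/6) x^4 + (1/90) x^6 + O(x^7).

a_0 = 1; a_1 = 0; a_2 = 1; a_3 = 0; a_4 = 1/6; a_5 = 0; a_6 = 1/90


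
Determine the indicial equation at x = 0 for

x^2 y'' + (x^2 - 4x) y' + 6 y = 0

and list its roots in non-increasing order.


Divide by x^2 to reach normal form y'' + P_1(x) y' + P_2(x) y = 0 with P_1(x) = 1 - 4/x and P_2(x) = 6/x^2.
x = 0 is a singular point because the y'-coefficient 1 - 4/x has a pole at x = 0 and the y-coefficient 6/x^2 has a pole at x = 0.
It is a regular singular point because x P_1(x) = p(x) = x - 4 and x^2 P_2(x) = q(x) = 6 are polynomials, hence analytic at x = 0.
p(0) = -4,  q(0) = 6.
Indicial equation: r(r-1) + p(0) r + q(0) = 0, i.e. r^2 + (p(0) - 1) r + q(0) = 0, i.e. r^2 - 5 r + 6 = 0.
Discriminant: (-5)^2 - 4(6) = 1, so r = (5 ± 1)/2.
Solving: r_1 = 3, r_2 = 2.

indicial: r^2 - 5 r + 6 = 0; roots r_1 = 3, r_2 = 2


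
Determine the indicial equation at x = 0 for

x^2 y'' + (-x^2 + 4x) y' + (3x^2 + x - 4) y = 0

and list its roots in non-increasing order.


Divide by x^2 to reach normal form y'' + P_1(x) y' + P_2(x) y = 0 with P_1(x) = -1 + 4/x and P_2(x) = 3 + 1/x - 4/x^2.
x = 0 is a singular point because the y'-coefficient -1 + 4/x has a pole at x = 0 and the y-coefficient 3 + 1/x - 4/x^2 has a pole at x = 0.
It is a regular singular point because x P_1(x) = p(x) = 4 - x and x^2 P_2(x) = q(x) = 3x^2 + x - 4 are polynomials, hence analytic at x = 0.
p(0) = 4,  q(0) = -4.
Indicial equation: r(r-1) + p(0) r + q(0) = 0, i.e. r^2 + (p(0) - 1) r + q(0) = 0, i.e. r^2 + 3 r - 4 = 0.
Discriminant: (3)^2 - 4(-4) = 25, so r = (-3 ± 5)/2.
Solving: r_1 = 1, r_2 = -4.

indicial: r^2 + 3 r - 4 = 0; roots r_1 = 1, r_2 = -4


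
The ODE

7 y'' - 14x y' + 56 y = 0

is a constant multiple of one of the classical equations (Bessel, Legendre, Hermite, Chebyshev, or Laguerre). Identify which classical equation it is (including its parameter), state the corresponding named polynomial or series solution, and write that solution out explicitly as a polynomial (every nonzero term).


All three coefficients share the factor 7; dividing through by 7 gives  y'' - 2x y' + 8 y = 0.
This matches the Hermite equation y'' - 2x y' + 2n y = 0 with 2n = 8, so n = 4; the polynomial solution is H_4(x).
With y = sum_k a_k x^k, matching x^k gives (k+2)(k+1) a_{k+2} = 2(k - n) a_k = 2(k - 4) a_k. The right side vanishes at k = 4, so the series with the parity of 4 terminates at degree 4.
Standard normalization: leading coefficient of H_n is 2^n, so a_4 = 2^4 = 16. Work downward with a_k = (k+1)(k+2) a_{k+2} / (2(k - n)):
  a_2 = (3)(4)(16) / (2(2 - 4)) = 192/(-4) = -48
  a_0 = (1)(2)(-48) / (2(0 - 4)) = -96/(-8) = 12
Hence H_4(x) = 16 x^4 - 48 x^2 + 12.

H_4(x); series = 16 x^4 - 48 x^2 + 12


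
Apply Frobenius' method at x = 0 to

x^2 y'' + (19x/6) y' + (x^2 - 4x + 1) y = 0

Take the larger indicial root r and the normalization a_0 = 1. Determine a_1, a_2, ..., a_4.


Write in Frobenius form y'' + (p(x)/x) y' + (q(x)/x^2) y = 0:
  p(x) = 19/6,  q(x) = x^2 - 4x + 1.
Indicial equation: r(r-1) + (19/6) r + (1) = 0 -> roots r_1 = -2/3, r_2 = -3/2.
Take r = r_1 = -2/3. Let y(x) = x^r sum_{n>=0} a_n x^n with a_0 = 1.
Substitute y = x^r sum a_n x^n and match x^{r+n}. The recurrence is
  D(n) a_n - 4 a_{n-1} + 1 a_{n-2} = 0,  where D(n) = (r+n)(r+n-1) + (19/6)(r+n) + (1).
  a_n = [4 a_{n-1} - 1 a_{n-2}] / D(n).
Since the indicial polynomial factors as (r - r_1)(r - r_2), D(n) = (r_1 + n - r_1)(r_1 + n - r_2) = n(n + 5/6).
Evaluating step by step (a_0 = 1):
  n = 1: D(1) = 1(1 + 5/6) = 11/6; numerator = 4(1) = 4; a_1 = (4)/(11/6) = 24/11
  n = 2: D(2) = 2(2 + 5/6) = 17/3; numerator = 4(24/11) - 1(1) = 85/11; a_2 = (85/11)/(17/3) = 15/11
  n = 3: D(3) = 3(3 + 5/6) = 23/2; numerator = 4(15/11) - 1(24/11) = 36/11; a_3 = (36/11)/(23/2) = 72/253
  n = 4: D(4) = 4(4 + 5/6) = 58/3; numerator = 4(72/253) - 1(15/11) = -57/253; a_4 = (-57/253)/(58/3) = -171/14674

r = -2/3; a_0 = 1; a_1 = 24/11; a_2 = 15/11; a_3 = 72/253; a_4 = -171/14674


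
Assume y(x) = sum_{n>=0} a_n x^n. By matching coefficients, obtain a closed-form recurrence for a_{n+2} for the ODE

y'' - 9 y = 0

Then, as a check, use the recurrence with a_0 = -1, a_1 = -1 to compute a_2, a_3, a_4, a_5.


Substitute y = sum_n a_n x^n into y'' + (const) y = 0.
y''(x) = sum_{n>=0} (n+2)(n+1) a_{n+2} x^n.
The ODE becomes sum_n [(n+2)(n+1) a_{n+2} - 9 a_n] x^n = 0.
Setting each coefficient to zero gives the recurrence:
  (n+2)(n+1) a_{n+2} - 9 a_n = 0,
  a_{n+2} = 9 / ((n+1)(n+2)) a_n.

Check with a_0 = -1, a_1 = -1 (apply the recurrence for n = 0, 1, 2, 3): a_0 = -1, a_1 = -1, a_2 = -9/2, a_3 = -3/2, a_4 = -27/8, a_5 = -27/40.

a_{n+2} = 9/((n+1)(n+2)) * a_n; check: a_0 = -1, a_1 = -1, a_2 = -9/2, a_3 = -3/2, a_4 = -27/8, a_5 = -27/40


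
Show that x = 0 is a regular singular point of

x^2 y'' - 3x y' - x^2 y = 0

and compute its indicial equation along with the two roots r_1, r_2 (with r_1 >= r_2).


Divide by x^2 to reach normal form y'' + P_1(x) y' + P_2(x) y = 0 with P_1(x) = -3/x and P_2(x) = -1.
x = 0 is a singular point because the y'-coefficient -3/x has a pole at x = 0.
It is a regular singular point because x P_1(x) = p(x) = -3 and x^2 P_2(x) = q(x) = -x^2 are polynomials, hence analytic at x = 0.
p(0) = -3,  q(0) = 0.
Indicial equation: r(r-1) + p(0) r + q(0) = 0, i.e. r^2 + (p(0) - 1) r + q(0) = 0, i.e. r^2 - 4 r = 0.
Discriminant: (-4)^2 - 4(0) = 16, so r = (4 ± 4)/2.
Solving: r_1 = 4, r_2 = 0.

indicial: r^2 - 4 r = 0; roots r_1 = 4, r_2 = 0


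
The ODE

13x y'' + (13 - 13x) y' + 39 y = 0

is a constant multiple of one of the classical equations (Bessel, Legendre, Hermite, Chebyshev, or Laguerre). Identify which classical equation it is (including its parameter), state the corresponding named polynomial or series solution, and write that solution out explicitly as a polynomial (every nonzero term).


All three coefficients share the factor 13; dividing through by 13 gives  x y'' + (1 - x) y' + 3 y = 0.
This matches the Laguerre equation x y'' + (1 - x) y' + n y = 0 with n = 3; the polynomial solution is L_3(x).
With y = sum_k a_k x^k, matching x^k gives (k+1)k a_{k+1} + (k+1) a_{k+1} - k a_k + n a_k = 0, i.e. (k+1)^2 a_{k+1} = (k - n) a_k = (k - 3) a_k. The right side vanishes at k = 3, so the series terminates at degree 3.
Standard normalization L_n(0) = 1 gives a_0 = 1. Work upward with a_{k+1} = (k - 3) a_k / (k+1)^2:
  a_1 = (0 - 3)(1) / 1^2 = -3/1 = -3
  a_2 = (1 - 3)(-3) / 2^2 = 6/4 = 3/2
  a_3 = (2 - 3)(3/2) / 3^2 = (-3/2)/9 = -1/6
Hence L_3(x) = -x^3/6 + 3 x^2/2 - 3 x + 1.

L_3(x); series = -x^3/6 + 3 x^2/2 - 3 x + 1


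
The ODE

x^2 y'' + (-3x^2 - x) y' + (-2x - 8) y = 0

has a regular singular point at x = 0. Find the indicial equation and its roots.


Divide by x^2 to reach normal form y'' + P_1(x) y' + P_2(x) y = 0 with P_1(x) = -3 - 1/x and P_2(x) = -2/x - 8/x^2.
x = 0 is a singular point because the y'-coefficient -3 - 1/x has a pole at x = 0 and the y-coefficient -2/x - 8/x^2 has a pole at x = 0.
It is a regular singular point because x P_1(x) = p(x) = -3x - 1 and x^2 P_2(x) = q(x) = -2x - 8 are polynomials, hence analytic at x = 0.
p(0) = -1,  q(0) = -8.
Indicial equation: r(r-1) + p(0) r + q(0) = 0, i.e. r^2 + (p(0) - 1) r + q(0) = 0, i.e. r^2 - 2 r - 8 = 0.
Discriminant: (-2)^2 - 4(-8) = 36, so r = (2 ± 6)/2.
Solving: r_1 = 4, r_2 = -2.

indicial: r^2 - 2 r - 8 = 0; roots r_1 = 4, r_2 = -2


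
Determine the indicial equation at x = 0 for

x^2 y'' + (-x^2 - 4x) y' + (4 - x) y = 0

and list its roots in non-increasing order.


Divide by x^2 to reach normal form y'' + P_1(x) y' + P_2(x) y = 0 with P_1(x) = -1 - 4/x and P_2(x) = -1/x + 4/x^2.
x = 0 is a singular point because the y'-coefficient -1 - 4/x has a pole at x = 0 and the y-coefficient -1/x + 4/x^2 has a pole at x = 0.
It is a regular singular point because x P_1(x) = p(x) = -x - 4 and x^2 P_2(x) = q(x) = 4 - x are polynomials, hence analytic at x = 0.
p(0) = -4,  q(0) = 4.
Indicial equation: r(r-1) + p(0) r + q(0) = 0, i.e. r^2 + (p(0) - 1) r + q(0) = 0, i.e. r^2 - 5 r + 4 = 0.
Discriminant: (-5)^2 - 4(4) = 9, so r = (5 ± 3)/2.
Solving: r_1 = 4, r_2 = 1.

indicial: r^2 - 5 r + 4 = 0; roots r_1 = 4, r_2 = 1


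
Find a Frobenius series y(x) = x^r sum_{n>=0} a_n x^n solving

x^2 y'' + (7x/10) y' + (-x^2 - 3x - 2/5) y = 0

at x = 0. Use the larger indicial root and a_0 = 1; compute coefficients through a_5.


Write in Frobenius form y'' + (p(x)/x) y' + (q(x)/x^2) y = 0:
  p(x) = 7/10,  q(x) = -x^2 - 3x - 2/5.
Indicial equation: r(r-1) + (7/10) r + (-2/5) = 0 -> roots r_1 = 4/5, r_2 = -1/2.
Take r = r_1 = 4/5. Let y(x) = x^r sum_{n>=0} a_n x^n with a_0 = 1.
Substitute y = x^r sum a_n x^n and match x^{r+n}. The recurrence is
  D(n) a_n - 3 a_{n-1} - 1 a_{n-2} = 0,  where D(n) = (r+n)(r+n-1) + (7/10)(r+n) + (-2/5).
  a_n = [3 a_{n-1} + 1 a_{n-2}] / D(n).
Since the indicial polynomial factors as (r - r_1)(r - r_2), D(n) = (r_1 + n - r_1)(r_1 + n - r_2) = n(n + 13/10).
Evaluating step by step (a_0 = 1):
  n = 1: D(1) = 1(1 + 13/10) = 23/10; numerator = 3(1) = 3; a_1 = (3)/(23/10) = 30/23
  n = 2: D(2) = 2(2 + 13/10) = 33/5; numerator = 3(30/23) + 1(1) = 113/23; a_2 = (113/23)/(33/5) = 565/759
  n = 3: D(3) = 3(3 + 13/10) = 129/10; numerator = 3(565/759) + 1(30/23) = 895/253; a_3 = (895/253)/(129/10) = 8950/32637
  n = 4: D(4) = 4(4 + 13/10) = 106/5; numerator = 3(8950/32637) + 1(565/759) = 51145/32637; a_4 = (51145/32637)/(106/5) = 4825/65274
  n = 5: D(5) = 5(5 + 13/10) = 63/2; numerator = 3(4825/65274) + 1(8950/32637) = 32375/65274; a_5 = (32375/65274)/(63/2) = 4625/293733

r = 4/5; a_0 = 1; a_1 = 30/23; a_2 = 565/759; a_3 = 8950/32637; a_4 = 4825/65274; a_5 = 4625/293733


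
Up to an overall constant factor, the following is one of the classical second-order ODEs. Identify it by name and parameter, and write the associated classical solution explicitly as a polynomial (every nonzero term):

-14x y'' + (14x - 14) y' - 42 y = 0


All three coefficients share the factor -14; dividing through by -14 gives  x y'' + (1 - x) y' + 3 y = 0.
This matches the Laguerre equation x y'' + (1 - x) y' + n y = 0 with n = 3; the polynomial solution is L_3(x).
With y = sum_k a_k x^k, matching x^k gives (k+1)k a_{k+1} + (k+1) a_{k+1} - k a_k + n a_k = 0, i.e. (k+1)^2 a_{k+1} = (k - n) a_k = (k - 3) a_k. The right side vanishes at k = 3, so the series terminates at degree 3.
Standard normalization L_n(0) = 1 gives a_0 = 1. Work upward with a_{k+1} = (k - 3) a_k / (k+1)^2:
  a_1 = (0 - 3)(1) / 1^2 = -3/1 = -3
  a_2 = (1 - 3)(-3) / 2^2 = 6/4 = 3/2
  a_3 = (2 - 3)(3/2) / 3^2 = (-3/2)/9 = -1/6
Hence L_3(x) = -x^3/6 + 3 x^2/2 - 3 x + 1.

L_3(x); series = -x^3/6 + 3 x^2/2 - 3 x + 1


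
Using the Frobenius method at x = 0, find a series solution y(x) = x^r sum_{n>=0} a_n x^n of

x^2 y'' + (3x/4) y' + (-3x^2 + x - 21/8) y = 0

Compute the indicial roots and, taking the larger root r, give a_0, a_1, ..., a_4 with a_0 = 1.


Write in Frobenius form y'' + (p(x)/x) y' + (q(x)/x^2) y = 0:
  p(x) = 3/4,  q(x) = -3x^2 + x - 21/8.
Indicial equation: r(r-1) + (3/4) r + (-21/8) = 0 -> roots r_1 = 7/4, r_2 = -3/2.
Take r = r_1 = 7/4. Let y(x) = x^r sum_{n>=0} a_n x^n with a_0 = 1.
Substitute y = x^r sum a_n x^n and match x^{r+n}. The recurrence is
  D(n) a_n + 1 a_{n-1} - 3 a_{n-2} = 0,  where D(n) = (r+n)(r+n-1) + (3/4)(r+n) + (-21/8).
  a_n = [-1 a_{n-1} + 3 a_{n-2}] / D(n).
Since the indicial polynomial factors as (r - r_1)(r - r_2), D(n) = (r_1 + n - r_1)(r_1 + n - r_2) = n(n + 13/4).
Evaluating step by step (a_0 = 1):
  n = 1: D(1) = 1(1 + 13/4) = 17/4; numerator = -1(1) = -1; a_1 = (-1)/(17/4) = -4/17
  n = 2: D(2) = 2(2 + 13/4) = 21/2; numerator = -1(-4/17) + 3(1) = 55/17; a_2 = (55/17)/(21/2) = 110/357
  n = 3: D(3) = 3(3 + 13/4) = 75/4; numerator = -1(110/357) + 3(-4/17) = -362/357; a_3 = (-362/357)/(75/4) = -1448/26775
  n = 4: D(4) = 4(4 + 13/4) = 29; numerator = -1(-1448/26775) + 3(110/357) = 26198/26775; a_4 = (26198/26775)/(29) = 26198/776475

r = 7/4; a_0 = 1; a_1 = -4/17; a_2 = 110/357; a_3 = -1448/26775; a_4 = 26198/776475


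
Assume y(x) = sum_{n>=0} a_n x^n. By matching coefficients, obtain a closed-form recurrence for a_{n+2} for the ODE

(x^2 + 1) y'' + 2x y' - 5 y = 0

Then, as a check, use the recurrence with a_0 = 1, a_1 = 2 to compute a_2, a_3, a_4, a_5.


Substitute y = sum_n a_n x^n.
(1 + 1 x^2) y'' contributes (n+2)(n+1) a_{n+2} + n(n-1) a_n at x^n.
2 x y'(x) contributes 2 n a_n at x^n.
-5 y(x) contributes -5 a_n at x^n.
Matching x^n: (n+2)(n+1) a_{n+2} + (n(n-1) + 2 n - 5) a_n = 0.
Thus a_{n+2} = (-n(n-1) - 2 n + 5) / ((n+1)(n+2)) * a_n.

Check with a_0 = 1, a_1 = 2 (apply the recurrence for n = 0, 1, 2, 3): a_0 = 1, a_1 = 2, a_2 = 5/2, a_3 = 1, a_4 = -5/24, a_5 = -7/20.

a_(n+2) = (-n(n-1) - 2 n + 5) / ((n+1)(n+2)) * a_n; check: a_0 = 1, a_1 = 2, a_2 = 5/2, a_3 = 1, a_4 = -5/24, a_5 = -7/20


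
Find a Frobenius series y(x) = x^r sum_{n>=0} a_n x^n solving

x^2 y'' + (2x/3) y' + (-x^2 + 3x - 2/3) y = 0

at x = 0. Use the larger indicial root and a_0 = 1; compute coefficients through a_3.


Write in Frobenius form y'' + (p(x)/x) y' + (q(x)/x^2) y = 0:
  p(x) = 2/3,  q(x) = -x^2 + 3x - 2/3.
Indicial equation: r(r-1) + (2/3) r + (-2/3) = 0 -> roots r_1 = 1, r_2 = -2/3.
Take r = r_1 = 1. Let y(x) = x^r sum_{n>=0} a_n x^n with a_0 = 1.
Substitute y = x^r sum a_n x^n and match x^{r+n}. The recurrence is
  D(n) a_n + 3 a_{n-1} - 1 a_{n-2} = 0,  where D(n) = (r+n)(r+n-1) + (2/3)(r+n) + (-2/3).
  a_n = [-3 a_{n-1} + 1 a_{n-2}] / D(n).
Since the indicial polynomial factors as (r - r_1)(r - r_2), D(n) = (r_1 + n - r_1)(r_1 + n - r_2) = n(n + 5/3).
Evaluating step by step (a_0 = 1):
  n = 1: D(1) = 1(1 + 5/3) = 8/3; numerator = -3(1) = -3; a_1 = (-3)/(8/3) = -9/8
  n = 2: D(2) = 2(2 + 5/3) = 22/3; numerator = -3(-9/8) + 1(1) = 35/8; a_2 = (35/8)/(22/3) = 105/176
  n = 3: D(3) = 3(3 + 5/3) = 14; numerator = -3(105/176) + 1(-9/8) = -513/176; a_3 = (-513/176)/(14) = -513/2464

r = 1; a_0 = 1; a_1 = -9/8; a_2 = 105/176; a_3 = -513/2464


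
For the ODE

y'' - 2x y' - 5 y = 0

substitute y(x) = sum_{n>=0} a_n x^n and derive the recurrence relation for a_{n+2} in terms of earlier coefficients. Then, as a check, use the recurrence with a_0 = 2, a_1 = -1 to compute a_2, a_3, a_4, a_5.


Substitute y = sum_n a_n x^n.
y''(x) has coefficient (n+2)(n+1) a_{n+2} at x^n;
-2 x y'(x) has coefficient -2 n a_n at x^n (shift);
-5 y(x) has coefficient -5 a_n at x^n.
Matching x^n: (n+2)(n+1) a_{n+2} + (-2n - 5) a_n = 0.
Thus a_{n+2} = (2n + 5) / ((n+1)(n+2)) * a_n.

Check with a_0 = 2, a_1 = -1 (apply the recurrence for n = 0, 1, 2, 3): a_0 = 2, a_1 = -1, a_2 = 5, a_3 = -7/6, a_4 = 15/4, a_5 = -77/120.

a_(n+2) = (2n + 5) / ((n+1)(n+2)) * a_n; check: a_0 = 2, a_1 = -1, a_2 = 5, a_3 = -7/6, a_4 = 15/4, a_5 = -77/120


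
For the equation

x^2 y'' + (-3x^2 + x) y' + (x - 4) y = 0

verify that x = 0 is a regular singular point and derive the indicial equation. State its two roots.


Divide by x^2 to reach normal form y'' + P_1(x) y' + P_2(x) y = 0 with P_1(x) = -3 + 1/x and P_2(x) = 1/x - 4/x^2.
x = 0 is a singular point because the y'-coefficient -3 + 1/x has a pole at x = 0 and the y-coefficient 1/x - 4/x^2 has a pole at x = 0.
It is a regular singular point because x P_1(x) = p(x) = 1 - 3x and x^2 P_2(x) = q(x) = x - 4 are polynomials, hence analytic at x = 0.
p(0) = 1,  q(0) = -4.
Indicial equation: r(r-1) + p(0) r + q(0) = 0, i.e. r^2 + (p(0) - 1) r + q(0) = 0, i.e. r^2 - 4 = 0.
Discriminant: (0)^2 - 4(-4) = 16, so r = (0 ± 4)/2.
Solving: r_1 = 2, r_2 = -2.

indicial: r^2 - 4 = 0; roots r_1 = 2, r_2 = -2


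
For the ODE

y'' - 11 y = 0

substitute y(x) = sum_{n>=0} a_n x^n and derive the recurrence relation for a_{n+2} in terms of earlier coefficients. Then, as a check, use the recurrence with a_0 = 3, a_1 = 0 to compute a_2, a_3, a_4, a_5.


Substitute y = sum_n a_n x^n into y'' + (const) y = 0.
y''(x) = sum_{n>=0} (n+2)(n+1) a_{n+2} x^n.
The ODE becomes sum_n [(n+2)(n+1) a_{n+2} - 11 a_n] x^n = 0.
Setting each coefficient to zero gives the recurrence:
  (n+2)(n+1) a_{n+2} - 11 a_n = 0,
  a_{n+2} = 11 / ((n+1)(n+2)) a_n.

Check with a_0 = 3, a_1 = 0 (apply the recurrence for n = 0, 1, 2, 3): a_0 = 3, a_1 = 0, a_2 = 33/2, a_3 = 0, a_4 = 121/8, a_5 = 0.

a_{n+2} = 11/((n+1)(n+2)) * a_n; check: a_0 = 3, a_1 = 0, a_2 = 33/2, a_3 = 0, a_4 = 121/8, a_5 = 0


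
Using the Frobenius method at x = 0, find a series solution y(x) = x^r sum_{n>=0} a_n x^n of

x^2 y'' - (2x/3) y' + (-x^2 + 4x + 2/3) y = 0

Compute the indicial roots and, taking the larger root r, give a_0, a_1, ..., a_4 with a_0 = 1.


Write in Frobenius form y'' + (p(x)/x) y' + (q(x)/x^2) y = 0:
  p(x) = -2/3,  q(x) = -x^2 + 4x + 2/3.
Indicial equation: r(r-1) + (-2/3) r + (2/3) = 0 -> roots r_1 = 1, r_2 = 2/3.
Take r = r_1 = 1. Let y(x) = x^r sum_{n>=0} a_n x^n with a_0 = 1.
Substitute y = x^r sum a_n x^n and match x^{r+n}. The recurrence is
  D(n) a_n + 4 a_{n-1} - 1 a_{n-2} = 0,  where D(n) = (r+n)(r+n-1) + (-2/3)(r+n) + (2/3).
  a_n = [-4 a_{n-1} + 1 a_{n-2}] / D(n).
Since the indicial polynomial factors as (r - r_1)(r - r_2), D(n) = (r_1 + n - r_1)(r_1 + n - r_2) = n(n + 1/3).
Evaluating step by step (a_0 = 1):
  n = 1: D(1) = 1(1 + 1/3) = 4/3; numerator = -4(1) = -4; a_1 = (-4)/(4/3) = -3
  n = 2: D(2) = 2(2 + 1/3) = 14/3; numerator = -4(-3) + 1(1) = 13; a_2 = (13)/(14/3) = 39/14
  n = 3: D(3) = 3(3 + 1/3) = 10; numerator = -4(39/14) + 1(-3) = -99/7; a_3 = (-99/7)/(10) = -99/70
  n = 4: D(4) = 4(4 + 1/3) = 52/3; numerator = -4(-99/70) + 1(39/14) = 591/70; a_4 = (591/70)/(52/3) = 1773/3640

r = 1; a_0 = 1; a_1 = -3; a_2 = 39/14; a_3 = -99/70; a_4 = 1773/3640


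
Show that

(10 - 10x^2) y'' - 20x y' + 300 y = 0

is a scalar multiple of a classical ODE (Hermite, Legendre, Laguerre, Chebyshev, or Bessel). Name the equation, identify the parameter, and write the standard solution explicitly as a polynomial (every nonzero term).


All three coefficients share the factor 10; dividing through by 10 gives  (1 - x^2) y'' - 2x y' + 30 y = 0.
This matches the Legendre equation (1 - x^2) y'' - 2x y' + n(n+1) y = 0 (note the -2x y' term) with n(n+1) = 30, so n = 5; the polynomial solution is P_5(x).
With y = sum_k a_k x^k, matching x^k gives (k+2)(k+1) a_{k+2} = [k(k+1) - n(n+1)] a_k = (k - 5)(k + 6) a_k. The right side vanishes at k = 5, so the series with the parity of 5 terminates at degree 5.
Standard normalization (P_n(1) = 1): leading coefficient (2n)!/(2^n (n!)^2) = 3628800/(32*14400) = 63/8, so a_5 = 63/8. Work downward with a_k = (k+1)(k+2) a_{k+2} / ((k - 5)(k + 6)):
  a_3 = (4)(5)(63/8) / ((3 - 5)(3 + 6)) = (315/2)/(-18) = -35/4
  a_1 = (2)(3)(-35/4) / ((1 - 5)(1 + 6)) = (-105/2)/(-28) = 15/8
Hence P_5(x) = 63 x^5/8 - 35 x^3/4 + 15 x/8.

P_5(x); series = 63 x^5/8 - 35 x^3/4 + 15 x/8


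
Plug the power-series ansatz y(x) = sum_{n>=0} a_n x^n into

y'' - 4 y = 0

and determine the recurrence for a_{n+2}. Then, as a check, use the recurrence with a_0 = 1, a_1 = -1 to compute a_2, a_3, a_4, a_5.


Substitute y = sum_n a_n x^n into y'' + (const) y = 0.
y''(x) = sum_{n>=0} (n+2)(n+1) a_{n+2} x^n.
The ODE becomes sum_n [(n+2)(n+1) a_{n+2} - 4 a_n] x^n = 0.
Setting each coefficient to zero gives the recurrence:
  (n+2)(n+1) a_{n+2} - 4 a_n = 0,
  a_{n+2} = 4 / ((n+1)(n+2)) a_n.

Check with a_0 = 1, a_1 = -1 (apply the recurrence for n = 0, 1, 2, 3): a_0 = 1, a_1 = -1, a_2 = 2, a_3 = -2/3, a_4 = 2/3, a_5 = -2/15.

a_{n+2} = 4/((n+1)(n+2)) * a_n; check: a_0 = 1, a_1 = -1, a_2 = 2, a_3 = -2/3, a_4 = 2/3, a_5 = -2/15


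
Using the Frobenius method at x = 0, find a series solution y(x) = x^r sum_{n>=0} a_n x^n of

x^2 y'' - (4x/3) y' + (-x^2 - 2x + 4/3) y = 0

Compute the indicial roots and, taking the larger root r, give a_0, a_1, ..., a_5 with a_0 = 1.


Write in Frobenius form y'' + (p(x)/x) y' + (q(x)/x^2) y = 0:
  p(x) = -4/3,  q(x) = -x^2 - 2x + 4/3.
Indicial equation: r(r-1) + (-4/3) r + (4/3) = 0 -> roots r_1 = 4/3, r_2 = 1.
Take r = r_1 = 4/3. Let y(x) = x^r sum_{n>=0} a_n x^n with a_0 = 1.
Substitute y = x^r sum a_n x^n and match x^{r+n}. The recurrence is
  D(n) a_n - 2 a_{n-1} - 1 a_{n-2} = 0,  where D(n) = (r+n)(r+n-1) + (-4/3)(r+n) + (4/3).
  a_n = [2 a_{n-1} + 1 a_{n-2}] / D(n).
Since the indicial polynomial factors as (r - r_1)(r - r_2), D(n) = (r_1 + n - r_1)(r_1 + n - r_2) = n(n + 1/3).
Evaluating step by step (a_0 = 1):
  n = 1: D(1) = 1(1 + 1/3) = 4/3; numerator = 2(1) = 2; a_1 = (2)/(4/3) = 3/2
  n = 2: D(2) = 2(2 + 1/3) = 14/3; numerator = 2(3/2) + 1(1) = 4; a_2 = (4)/(14/3) = 6/7
  n = 3: D(3) = 3(3 + 1/3) = 10; numerator = 2(6/7) + 1(3/2) = 45/14; a_3 = (45/14)/(10) = 9/28
  n = 4: D(4) = 4(4 + 1/3) = 52/3; numerator = 2(9/28) + 1(6/7) = 3/2; a_4 = (3/2)/(52/3) = 9/104
  n = 5: D(5) = 5(5 + 1/3) = 80/3; numerator = 2(9/104) + 1(9/28) = 45/91; a_5 = (45/91)/(80/3) = 27/1456

r = 4/3; a_0 = 1; a_1 = 3/2; a_2 = 6/7; a_3 = 9/28; a_4 = 9/104; a_5 = 27/1456


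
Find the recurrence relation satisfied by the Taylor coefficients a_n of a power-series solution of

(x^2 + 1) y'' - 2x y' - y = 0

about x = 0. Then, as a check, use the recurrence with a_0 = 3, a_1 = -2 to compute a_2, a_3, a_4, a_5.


Substitute y = sum_n a_n x^n.
(1 + 1 x^2) y'' contributes (n+2)(n+1) a_{n+2} + n(n-1) a_n at x^n.
-2 x y'(x) contributes -2 n a_n at x^n.
-y(x) contributes -1 a_n at x^n.
Matching x^n: (n+2)(n+1) a_{n+2} + (n(n-1) - 2 n - 1) a_n = 0.
Thus a_{n+2} = (-n(n-1) + 2 n + 1) / ((n+1)(n+2)) * a_n.

Check with a_0 = 3, a_1 = -2 (apply the recurrence for n = 0, 1, 2, 3): a_0 = 3, a_1 = -2, a_2 = 3/2, a_3 = -1, a_4 = 3/8, a_5 = -1/20.

a_(n+2) = (-n(n-1) + 2 n + 1) / ((n+1)(n+2)) * a_n; check: a_0 = 3, a_1 = -2, a_2 = 3/2, a_3 = -1, a_4 = 3/8, a_5 = -1/20


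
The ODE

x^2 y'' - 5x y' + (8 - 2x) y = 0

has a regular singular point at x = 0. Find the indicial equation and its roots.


Divide by x^2 to reach normal form y'' + P_1(x) y' + P_2(x) y = 0 with P_1(x) = -5/x and P_2(x) = -2/x + 8/x^2.
x = 0 is a singular point because the y'-coefficient -5/x has a pole at x = 0 and the y-coefficient -2/x + 8/x^2 has a pole at x = 0.
It is a regular singular point because x P_1(x) = p(x) = -5 and x^2 P_2(x) = q(x) = 8 - 2x are polynomials, hence analytic at x = 0.
p(0) = -5,  q(0) = 8.
Indicial equation: r(r-1) + p(0) r + q(0) = 0, i.e. r^2 + (p(0) - 1) r + q(0) = 0, i.e. r^2 - 6 r + 8 = 0.
Discriminant: (-6)^2 - 4(8) = 4, so r = (6 ± 2)/2.
Solving: r_1 = 4, r_2 = 2.

indicial: r^2 - 6 r + 8 = 0; roots r_1 = 4, r_2 = 2


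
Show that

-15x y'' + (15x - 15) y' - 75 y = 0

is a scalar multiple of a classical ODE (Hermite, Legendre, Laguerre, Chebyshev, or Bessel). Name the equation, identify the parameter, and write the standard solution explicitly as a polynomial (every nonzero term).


All three coefficients share the factor -15; dividing through by -15 gives  x y'' + (1 - x) y' + 5 y = 0.
This matches the Laguerre equation x y'' + (1 - x) y' + n y = 0 with n = 5; the polynomial solution is L_5(x).
With y = sum_k a_k x^k, matching x^k gives (k+1)k a_{k+1} + (k+1) a_{k+1} - k a_k + n a_k = 0, i.e. (k+1)^2 a_{k+1} = (k - n) a_k = (k - 5) a_k. The right side vanishes at k = 5, so the series terminates at degree 5.
Standard normalization L_n(0) = 1 gives a_0 = 1. Work upward with a_{k+1} = (k - 5) a_k / (k+1)^2:
  a_1 = (0 - 5)(1) / 1^2 = -5/1 = -5
  a_2 = (1 - 5)(-5) / 2^2 = 20/4 = 5
  a_3 = (2 - 5)(5) / 3^2 = -15/9 = -5/3
  a_4 = (3 - 5)(-5/3) / 4^2 = (10/3)/16 = 5/24
  a_5 = (4 - 5)(5/24) / 5^2 = (-5/24)/25 = -1/120
Hence L_5(x) = -x^5/120 + 5 x^4/24 - 5 x^3/3 + 5 x^2 - 5 x + 1.

L_5(x); series = -x^5/120 + 5 x^4/24 - 5 x^3/3 + 5 x^2 - 5 x + 1


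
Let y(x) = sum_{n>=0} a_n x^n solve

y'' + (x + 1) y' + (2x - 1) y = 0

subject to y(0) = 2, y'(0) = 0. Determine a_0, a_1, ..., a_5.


Ansatz: y(x) = sum_{n>=0} a_n x^n, so y'(x) = sum_{n>=1} n a_n x^(n-1) and y''(x) = sum_{n>=2} n(n-1) a_n x^(n-2).
Substitute into P(x) y'' + Q(x) y' + R(x) y = 0 with P(x) = 1, Q(x) = x + 1, R(x) = 2x - 1, and match powers of x.
Initial conditions: a_0 = 2, a_1 = 0.
Setting the coefficient of each power of x to zero and solving order by order (substituting the coefficients already found):
  x^0: 2 a_2 + a_1 - a_0 = 0  ->  2 a_2 = -a_1 + a_0 = 2  ->  a_2 = 1
  x^1: 6 a_3 + 2 a_2 + 2 a_0 = 0  ->  6 a_3 = -2 a_2 - 2 a_0 = -6  ->  a_3 = -1
  x^2: 12 a_4 + 3 a_3 + a_2 + 2 a_1 = 0  ->  12 a_4 = -3 a_3 - a_2 - 2 a_1 = 2  ->  a_4 = 1/6
  x^3: 20 a_5 + 4 a_4 + 2 a_3 + 2 a_2 = 0  ->  20 a_5 = -4 a_4 - 2 a_3 - 2 a_2 = -2/3  ->  a_5 = -1/30
Truncated series: y(x) = 2 + x^2 - x^3 + (1/6) x^4 - (1/30) x^5 + O(x^6).

a_0 = 2; a_1 = 0; a_2 = 1; a_3 = -1; a_4 = 1/6; a_5 = -1/30


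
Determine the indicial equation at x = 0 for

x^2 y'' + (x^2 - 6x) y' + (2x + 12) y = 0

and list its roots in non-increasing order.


Divide by x^2 to reach normal form y'' + P_1(x) y' + P_2(x) y = 0 with P_1(x) = 1 - 6/x and P_2(x) = 2/x + 12/x^2.
x = 0 is a singular point because the y'-coefficient 1 - 6/x has a pole at x = 0 and the y-coefficient 2/x + 12/x^2 has a pole at x = 0.
It is a regular singular point because x P_1(x) = p(x) = x - 6 and x^2 P_2(x) = q(x) = 2x + 12 are polynomials, hence analytic at x = 0.
p(0) = -6,  q(0) = 12.
Indicial equation: r(r-1) + p(0) r + q(0) = 0, i.e. r^2 + (p(0) - 1) r + q(0) = 0, i.e. r^2 - 7 r + 12 = 0.
Discriminant: (-7)^2 - 4(12) = 1, so r = (7 ± 1)/2.
Solving: r_1 = 4, r_2 = 3.

indicial: r^2 - 7 r + 12 = 0; roots r_1 = 4, r_2 = 3


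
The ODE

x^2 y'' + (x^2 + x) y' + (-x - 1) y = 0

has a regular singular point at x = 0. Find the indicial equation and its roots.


Divide by x^2 to reach normal form y'' + P_1(x) y' + P_2(x) y = 0 with P_1(x) = 1 + 1/x and P_2(x) = -1/x - 1/x^2.
x = 0 is a singular point because the y'-coefficient 1 + 1/x has a pole at x = 0 and the y-coefficient -1/x - 1/x^2 has a pole at x = 0.
It is a regular singular point because x P_1(x) = p(x) = x + 1 and x^2 P_2(x) = q(x) = -x - 1 are polynomials, hence analytic at x = 0.
p(0) = 1,  q(0) = -1.
Indicial equation: r(r-1) + p(0) r + q(0) = 0, i.e. r^2 + (p(0) - 1) r + q(0) = 0, i.e. r^2 - 1 = 0.
Discriminant: (0)^2 - 4(-1) = 4, so r = (0 ± 2)/2.
Solving: r_1 = 1, r_2 = -1.

indicial: r^2 - 1 = 0; roots r_1 = 1, r_2 = -1


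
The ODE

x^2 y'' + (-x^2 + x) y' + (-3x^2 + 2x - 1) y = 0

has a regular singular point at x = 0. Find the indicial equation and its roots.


Divide by x^2 to reach normal form y'' + P_1(x) y' + P_2(x) y = 0 with P_1(x) = -1 + 1/x and P_2(x) = -3 + 2/x - 1/x^2.
x = 0 is a singular point because the y'-coefficient -1 + 1/x has a pole at x = 0 and the y-coefficient -3 + 2/x - 1/x^2 has a pole at x = 0.
It is a regular singular point because x P_1(x) = p(x) = 1 - x and x^2 P_2(x) = q(x) = -3x^2 + 2x - 1 are polynomials, hence analytic at x = 0.
p(0) = 1,  q(0) = -1.
Indicial equation: r(r-1) + p(0) r + q(0) = 0, i.e. r^2 + (p(0) - 1) r + q(0) = 0, i.e. r^2 - 1 = 0.
Discriminant: (0)^2 - 4(-1) = 4, so r = (0 ± 2)/2.
Solving: r_1 = 1, r_2 = -1.

indicial: r^2 - 1 = 0; roots r_1 = 1, r_2 = -1


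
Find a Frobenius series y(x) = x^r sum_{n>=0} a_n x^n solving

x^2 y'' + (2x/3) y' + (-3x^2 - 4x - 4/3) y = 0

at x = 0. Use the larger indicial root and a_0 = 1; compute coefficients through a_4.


Write in Frobenius form y'' + (p(x)/x) y' + (q(x)/x^2) y = 0:
  p(x) = 2/3,  q(x) = -3x^2 - 4x - 4/3.
Indicial equation: r(r-1) + (2/3) r + (-4/3) = 0 -> roots r_1 = 4/3, r_2 = -1.
Take r = r_1 = 4/3. Let y(x) = x^r sum_{n>=0} a_n x^n with a_0 = 1.
Substitute y = x^r sum a_n x^n and match x^{r+n}. The recurrence is
  D(n) a_n - 4 a_{n-1} - 3 a_{n-2} = 0,  where D(n) = (r+n)(r+n-1) + (2/3)(r+n) + (-4/3).
  a_n = [4 a_{n-1} + 3 a_{n-2}] / D(n).
Since the indicial polynomial factors as (r - r_1)(r - r_2), D(n) = (r_1 + n - r_1)(r_1 + n - r_2) = n(n + 7/3).
Evaluating step by step (a_0 = 1):
  n = 1: D(1) = 1(1 + 7/3) = 10/3; numerator = 4(1) = 4; a_1 = (4)/(10/3) = 6/5
  n = 2: D(2) = 2(2 + 7/3) = 26/3; numerator = 4(6/5) + 3(1) = 39/5; a_2 = (39/5)/(26/3) = 9/10
  n = 3: D(3) = 3(3 + 7/3) = 16; numerator = 4(9/10) + 3(6/5) = 36/5; a_3 = (36/5)/(16) = 9/20
  n = 4: D(4) = 4(4 + 7/3) = 76/3; numerator = 4(9/20) + 3(9/10) = 9/2; a_4 = (9/2)/(76/3) = 27/152

r = 4/3; a_0 = 1; a_1 = 6/5; a_2 = 9/10; a_3 = 9/20; a_4 = 27/152


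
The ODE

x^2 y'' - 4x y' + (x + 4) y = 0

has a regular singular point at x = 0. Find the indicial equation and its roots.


Divide by x^2 to reach normal form y'' + P_1(x) y' + P_2(x) y = 0 with P_1(x) = -4/x and P_2(x) = 1/x + 4/x^2.
x = 0 is a singular point because the y'-coefficient -4/x has a pole at x = 0 and the y-coefficient 1/x + 4/x^2 has a pole at x = 0.
It is a regular singular point because x P_1(x) = p(x) = -4 and x^2 P_2(x) = q(x) = x + 4 are polynomials, hence analytic at x = 0.
p(0) = -4,  q(0) = 4.
Indicial equation: r(r-1) + p(0) r + q(0) = 0, i.e. r^2 + (p(0) - 1) r + q(0) = 0, i.e. r^2 - 5 r + 4 = 0.
Discriminant: (-5)^2 - 4(4) = 9, so r = (5 ± 3)/2.
Solving: r_1 = 4, r_2 = 1.

indicial: r^2 - 5 r + 4 = 0; roots r_1 = 4, r_2 = 1


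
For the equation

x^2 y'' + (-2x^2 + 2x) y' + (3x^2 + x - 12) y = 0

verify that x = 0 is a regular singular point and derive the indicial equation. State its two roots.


Divide by x^2 to reach normal form y'' + P_1(x) y' + P_2(x) y = 0 with P_1(x) = -2 + 2/x and P_2(x) = 3 + 1/x - 12/x^2.
x = 0 is a singular point because the y'-coefficient -2 + 2/x has a pole at x = 0 and the y-coefficient 3 + 1/x - 12/x^2 has a pole at x = 0.
It is a regular singular point because x P_1(x) = p(x) = 2 - 2x and x^2 P_2(x) = q(x) = 3x^2 + x - 12 are polynomials, hence analytic at x = 0.
p(0) = 2,  q(0) = -12.
Indicial equation: r(r-1) + p(0) r + q(0) = 0, i.e. r^2 + (p(0) - 1) r + q(0) = 0, i.e. r^2 + 1 r - 12 = 0.
Discriminant: (1)^2 - 4(-12) = 49, so r = (-1 ± 7)/2.
Solving: r_1 = 3, r_2 = -4.

indicial: r^2 + 1 r - 12 = 0; roots r_1 = 3, r_2 = -4


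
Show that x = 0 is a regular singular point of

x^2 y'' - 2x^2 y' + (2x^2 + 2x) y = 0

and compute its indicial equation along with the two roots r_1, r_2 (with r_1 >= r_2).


Divide by x^2 to reach normal form y'' + P_1(x) y' + P_2(x) y = 0 with P_1(x) = -2 and P_2(x) = 2 + 2/x.
x = 0 is a singular point because the y-coefficient 2 + 2/x has a pole at x = 0.
It is a regular singular point because x P_1(x) = p(x) = -2x and x^2 P_2(x) = q(x) = 2x^2 + 2x are polynomials, hence analytic at x = 0.
p(0) = 0,  q(0) = 0.
Indicial equation: r(r-1) + p(0) r + q(0) = 0, i.e. r^2 + (p(0) - 1) r + q(0) = 0, i.e. r^2 - 1 r = 0.
Discriminant: (-1)^2 - 4(0) = 1, so r = (1 ± 1)/2.
Solving: r_1 = 1, r_2 = 0.

indicial: r^2 - 1 r = 0; roots r_1 = 1, r_2 = 0


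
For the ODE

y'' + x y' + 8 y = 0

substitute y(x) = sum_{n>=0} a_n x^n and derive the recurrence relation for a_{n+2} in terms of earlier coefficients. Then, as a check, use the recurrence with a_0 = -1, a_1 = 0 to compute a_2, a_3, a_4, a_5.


Substitute y = sum_n a_n x^n.
y''(x) has coefficient (n+2)(n+1) a_{n+2} at x^n;
x y'(x) has coefficient n a_n at x^n (shift);
8 y(x) has coefficient 8 a_n at x^n.
Matching x^n: (n+2)(n+1) a_{n+2} + (n + 8) a_n = 0.
Thus a_{n+2} = (-n - 8) / ((n+1)(n+2)) * a_n.

Check with a_0 = -1, a_1 = 0 (apply the recurrence for n = 0, 1, 2, 3): a_0 = -1, a_1 = 0, a_2 = 4, a_3 = 0, a_4 = -10/3, a_5 = 0.

a_(n+2) = (-n - 8) / ((n+1)(n+2)) * a_n; check: a_0 = -1, a_1 = 0, a_2 = 4, a_3 = 0, a_4 = -10/3, a_5 = 0


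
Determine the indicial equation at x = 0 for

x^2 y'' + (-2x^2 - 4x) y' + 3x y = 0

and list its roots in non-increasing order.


Divide by x^2 to reach normal form y'' + P_1(x) y' + P_2(x) y = 0 with P_1(x) = -2 - 4/x and P_2(x) = 3/x.
x = 0 is a singular point because the y'-coefficient -2 - 4/x has a pole at x = 0 and the y-coefficient 3/x has a pole at x = 0.
It is a regular singular point because x P_1(x) = p(x) = -2x - 4 and x^2 P_2(x) = q(x) = 3x are polynomials, hence analytic at x = 0.
p(0) = -4,  q(0) = 0.
Indicial equation: r(r-1) + p(0) r + q(0) = 0, i.e. r^2 + (p(0) - 1) r + q(0) = 0, i.e. r^2 - 5 r = 0.
Discriminant: (-5)^2 - 4(0) = 25, so r = (5 ± 5)/2.
Solving: r_1 = 5, r_2 = 0.

indicial: r^2 - 5 r = 0; roots r_1 = 5, r_2 = 0


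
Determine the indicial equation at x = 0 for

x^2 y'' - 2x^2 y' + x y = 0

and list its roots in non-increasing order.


Divide by x^2 to reach normal form y'' + P_1(x) y' + P_2(x) y = 0 with P_1(x) = -2 and P_2(x) = 1/x.
x = 0 is a singular point because the y-coefficient 1/x has a pole at x = 0.
It is a regular singular point because x P_1(x) = p(x) = -2x and x^2 P_2(x) = q(x) = x are polynomials, hence analytic at x = 0.
p(0) = 0,  q(0) = 0.
Indicial equation: r(r-1) + p(0) r + q(0) = 0, i.e. r^2 + (p(0) - 1) r + q(0) = 0, i.e. r^2 - 1 r = 0.
Discriminant: (-1)^2 - 4(0) = 1, so r = (1 ± 1)/2.
Solving: r_1 = 1, r_2 = 0.

indicial: r^2 - 1 r = 0; roots r_1 = 1, r_2 = 0


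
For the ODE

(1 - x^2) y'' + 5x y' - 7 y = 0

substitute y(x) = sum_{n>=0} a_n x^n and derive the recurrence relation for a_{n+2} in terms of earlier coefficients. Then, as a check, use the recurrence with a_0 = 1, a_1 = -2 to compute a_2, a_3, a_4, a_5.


Substitute y = sum_n a_n x^n.
(1 - 1 x^2) y'' contributes (n+2)(n+1) a_{n+2} - n(n-1) a_n at x^n.
5 x y'(x) contributes 5 n a_n at x^n.
-7 y(x) contributes -7 a_n at x^n.
Matching x^n: (n+2)(n+1) a_{n+2} + (-n(n-1) + 5 n - 7) a_n = 0.
Thus a_{n+2} = (n(n-1) - 5 n + 7) / ((n+1)(n+2)) * a_n.

Check with a_0 = 1, a_1 = -2 (apply the recurrence for n = 0, 1, 2, 3): a_0 = 1, a_1 = -2, a_2 = 7/2, a_3 = -2/3, a_4 = -7/24, a_5 = 1/15.

a_(n+2) = (n(n-1) - 5 n + 7) / ((n+1)(n+2)) * a_n; check: a_0 = 1, a_1 = -2, a_2 = 7/2, a_3 = -2/3, a_4 = -7/24, a_5 = 1/15


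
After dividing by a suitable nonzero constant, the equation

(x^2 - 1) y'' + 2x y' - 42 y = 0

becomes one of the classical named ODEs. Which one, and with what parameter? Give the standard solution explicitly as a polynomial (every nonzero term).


All three coefficients share the factor -1; dividing through by -1 gives  (1 - x^2) y'' - 2x y' + 42 y = 0.
This matches the Legendre equation (1 - x^2) y'' - 2x y' + n(n+1) y = 0 (note the -2x y' term) with n(n+1) = 42, so n = 6; the polynomial solution is P_6(x).
With y = sum_k a_k x^k, matching x^k gives (k+2)(k+1) a_{k+2} = [k(k+1) - n(n+1)] a_k = (k - 6)(k + 7) a_k. The right side vanishes at k = 6, so the series with the parity of 6 terminates at degree 6.
Standard normalization (P_n(1) = 1): leading coefficient (2n)!/(2^n (n!)^2) = 479001600/(64*518400) = 231/16, so a_6 = 231/16. Work downward with a_k = (k+1)(k+2) a_{k+2} / ((k - 6)(k + 7)):
  a_4 = (5)(6)(231/16) / ((4 - 6)(4 + 7)) = (3465/8)/(-22) = -315/16
  a_2 = (3)(4)(-315/16) / ((2 - 6)(2 + 7)) = (-945/4)/(-36) = 105/16
  a_0 = (1)(2)(105/16) / ((0 - 6)(0 + 7)) = (105/8)/(-42) = -5/16
Hence P_6(x) = 231 x^6/16 - 315 x^4/16 + 105 x^2/16 - 5/16.

P_6(x); series = 231 x^6/16 - 315 x^4/16 + 105 x^2/16 - 5/16


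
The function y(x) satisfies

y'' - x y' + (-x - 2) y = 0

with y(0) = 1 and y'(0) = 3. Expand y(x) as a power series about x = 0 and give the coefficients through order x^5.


Ansatz: y(x) = sum_{n>=0} a_n x^n, so y'(x) = sum_{n>=1} n a_n x^(n-1) and y''(x) = sum_{n>=2} n(n-1) a_n x^(n-2).
Substitute into P(x) y'' + Q(x) y' + R(x) y = 0 with P(x) = 1, Q(x) = -x, R(x) = -x - 2, and match powers of x.
Initial conditions: a_0 = 1, a_1 = 3.
Setting the coefficient of each power of x to zero and solving order by order (substituting the coefficients already found):
  x^0: 2 a_2 - 2 a_0 = 0  ->  2 a_2 = 2 a_0 = 2  ->  a_2 = 1
  x^1: 6 a_3 - 3 a_1 - a_0 = 0  ->  6 a_3 = 3 a_1 + a_0 = 10  ->  a_3 = 5/3
  x^2: 12 a_4 - 4 a_2 - a_1 = 0  ->  12 a_4 = 4 a_2 + a_1 = 7  ->  a_4 = 7/12
  x^3: 20 a_5 - 5 a_3 - a_2 = 0  ->  20 a_5 = 5 a_3 + a_2 = 28/3  ->  a_5 = 7/15
Truncated series: y(x) = 1 + 3 x + x^2 + (5/3) x^3 + (7/12) x^4 + (7/15) x^5 + O(x^6).

a_0 = 1; a_1 = 3; a_2 = 1; a_3 = 5/3; a_4 = 7/12; a_5 = 7/15


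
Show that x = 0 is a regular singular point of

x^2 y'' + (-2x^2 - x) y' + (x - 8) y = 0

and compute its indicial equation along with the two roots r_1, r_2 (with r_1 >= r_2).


Divide by x^2 to reach normal form y'' + P_1(x) y' + P_2(x) y = 0 with P_1(x) = -2 - 1/x and P_2(x) = 1/x - 8/x^2.
x = 0 is a singular point because the y'-coefficient -2 - 1/x has a pole at x = 0 and the y-coefficient 1/x - 8/x^2 has a pole at x = 0.
It is a regular singular point because x P_1(x) = p(x) = -2x - 1 and x^2 P_2(x) = q(x) = x - 8 are polynomials, hence analytic at x = 0.
p(0) = -1,  q(0) = -8.
Indicial equation: r(r-1) + p(0) r + q(0) = 0, i.e. r^2 + (p(0) - 1) r + q(0) = 0, i.e. r^2 - 2 r - 8 = 0.
Discriminant: (-2)^2 - 4(-8) = 36, so r = (2 ± 6)/2.
Solving: r_1 = 4, r_2 = -2.

indicial: r^2 - 2 r - 8 = 0; roots r_1 = 4, r_2 = -2


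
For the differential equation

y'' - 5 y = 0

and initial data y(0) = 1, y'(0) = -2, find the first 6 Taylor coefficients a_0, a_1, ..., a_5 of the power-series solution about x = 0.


Ansatz: y(x) = sum_{n>=0} a_n x^n, so y'(x) = sum_{n>=1} n a_n x^(n-1) and y''(x) = sum_{n>=2} n(n-1) a_n x^(n-2).
Substitute into P(x) y'' + Q(x) y' + R(x) y = 0 with P(x) = 1, Q(x) = 0, R(x) = -5, and match powers of x.
Initial conditions: a_0 = 1, a_1 = -2.
Setting the coefficient of each power of x to zero and solving order by order (substituting the coefficients already found):
  x^0: 2 a_2 - 5 a_0 = 0  ->  2 a_2 = 5 a_0 = 5  ->  a_2 = 5/2
  x^1: 6 a_3 - 5 a_1 = 0  ->  6 a_3 = 5 a_1 = -10  ->  a_3 = -5/3
  x^2: 12 a_4 - 5 a_2 = 0  ->  12 a_4 = 5 a_2 = 25/2  ->  a_4 = 25/24
  x^3: 20 a_5 - 5 a_3 = 0  ->  20 a_5 = 5 a_3 = -25/3  ->  a_5 = -5/12
Truncated series: y(x) = 1 - 2 x + (5/2) x^2 - (5/3) x^3 + (25/24) x^4 - (5/12) x^5 + O(x^6).

a_0 = 1; a_1 = -2; a_2 = 5/2; a_3 = -5/3; a_4 = 25/24; a_5 = -5/12


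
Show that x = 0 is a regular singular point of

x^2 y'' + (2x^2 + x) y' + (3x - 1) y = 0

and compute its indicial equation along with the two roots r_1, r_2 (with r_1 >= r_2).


Divide by x^2 to reach normal form y'' + P_1(x) y' + P_2(x) y = 0 with P_1(x) = 2 + 1/x and P_2(x) = 3/x - 1/x^2.
x = 0 is a singular point because the y'-coefficient 2 + 1/x has a pole at x = 0 and the y-coefficient 3/x - 1/x^2 has a pole at x = 0.
It is a regular singular point because x P_1(x) = p(x) = 2x + 1 and x^2 P_2(x) = q(x) = 3x - 1 are polynomials, hence analytic at x = 0.
p(0) = 1,  q(0) = -1.
Indicial equation: r(r-1) + p(0) r + q(0) = 0, i.e. r^2 + (p(0) - 1) r + q(0) = 0, i.e. r^2 - 1 = 0.
Discriminant: (0)^2 - 4(-1) = 4, so r = (0 ± 2)/2.
Solving: r_1 = 1, r_2 = -1.

indicial: r^2 - 1 = 0; roots r_1 = 1, r_2 = -1
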